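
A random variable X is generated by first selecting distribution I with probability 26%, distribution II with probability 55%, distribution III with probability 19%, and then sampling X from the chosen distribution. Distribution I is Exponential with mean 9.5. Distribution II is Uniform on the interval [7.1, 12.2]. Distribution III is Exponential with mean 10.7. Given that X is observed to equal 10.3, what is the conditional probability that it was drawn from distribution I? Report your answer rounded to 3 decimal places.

0.075

Likelihoods f(10.3 | ·): I: 0.0355967; II: 0.196078; III: 0.0356909.
Posterior ∝ prior × likelihood. Numerator for I: 0.26·0.0355967 = 0.00925514.
Normalizing constant: 0.26·0.0355967 + 0.55·0.196078 + 0.19·0.0356909 = 0.12388.
P(I | observation) = 0.00925514 / 0.12388 = 0.0747108.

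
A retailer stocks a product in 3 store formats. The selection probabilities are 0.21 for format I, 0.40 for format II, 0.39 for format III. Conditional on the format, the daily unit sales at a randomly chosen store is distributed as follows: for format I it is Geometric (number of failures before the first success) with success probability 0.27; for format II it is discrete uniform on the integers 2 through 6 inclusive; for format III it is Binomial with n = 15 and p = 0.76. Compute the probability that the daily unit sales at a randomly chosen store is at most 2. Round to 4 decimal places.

0.2083

Conditional on each format, P(X ≤ 2): I: 0.610983; II: 0.2; III: 5.56058e-07.
By total probability, P(X ≤ 2) = 0.21·0.610983 + 0.4·0.2 + 0.39·5.56058e-07 = 0.208307.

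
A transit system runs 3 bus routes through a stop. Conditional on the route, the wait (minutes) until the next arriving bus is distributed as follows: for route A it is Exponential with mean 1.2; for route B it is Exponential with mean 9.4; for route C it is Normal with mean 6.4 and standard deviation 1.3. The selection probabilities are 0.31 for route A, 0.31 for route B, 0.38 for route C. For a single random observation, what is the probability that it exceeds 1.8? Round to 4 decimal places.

Conditional on each route, P(X > 1.8): A: 0.22313; B: 0.825728; C: 0.999799.
By total probability, P(X > 1.8) = 0.31·0.22313 + 0.31·0.825728 + 0.38·0.999799 = 0.70507.

0.7051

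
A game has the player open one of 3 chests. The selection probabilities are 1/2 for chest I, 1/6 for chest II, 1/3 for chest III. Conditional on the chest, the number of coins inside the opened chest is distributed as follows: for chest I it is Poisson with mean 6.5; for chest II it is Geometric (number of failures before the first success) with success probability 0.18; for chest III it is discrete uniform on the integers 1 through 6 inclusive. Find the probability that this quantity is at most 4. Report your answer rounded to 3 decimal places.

Conditional on each chest, P(X ≤ 4): I: 0.223672; II: 0.62926; III: 0.666667.
By total probability, P(X ≤ 4) = 0.5·0.223672 + 0.166667·0.62926 + 0.333333·0.666667 = 0.438935.

0.439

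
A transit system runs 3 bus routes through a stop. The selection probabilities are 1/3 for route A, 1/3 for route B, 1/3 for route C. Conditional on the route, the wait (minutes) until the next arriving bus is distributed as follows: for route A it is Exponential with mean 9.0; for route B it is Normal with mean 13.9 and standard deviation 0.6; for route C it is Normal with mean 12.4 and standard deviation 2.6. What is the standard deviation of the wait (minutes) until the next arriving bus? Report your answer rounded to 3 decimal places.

Per component, A: μ=9, E[X²]=162; B: μ=13.9, E[X²]=193.57; C: μ=12.4, E[X²]=160.52.
E[X] = 0.333333·9 + 0.333333·13.9 + 0.333333·12.4 = 11.7667.
E[X²] = 0.333333·162 + 0.333333·193.57 + 0.333333·160.52 = 172.03.
Var(X) = E[X²] − (E[X])² = 172.03 − 138.454 = 33.5756.
SD(X) = √33.5756 = 5.79444.

5.794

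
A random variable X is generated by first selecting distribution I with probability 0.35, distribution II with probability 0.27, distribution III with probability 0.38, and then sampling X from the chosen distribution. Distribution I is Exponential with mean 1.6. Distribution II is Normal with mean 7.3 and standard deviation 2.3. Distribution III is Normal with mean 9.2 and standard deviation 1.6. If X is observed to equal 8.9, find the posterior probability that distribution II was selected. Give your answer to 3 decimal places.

Likelihoods f(8.9 | ·): I: 0.00239948; II: 0.136175; III: 0.244994.
Posterior ∝ prior × likelihood. Numerator for II: 0.27·0.136175 = 0.0367673.
Normalizing constant: 0.35·0.00239948 + 0.27·0.136175 + 0.38·0.244994 = 0.130705.
P(II | observation) = 0.0367673 / 0.130705 = 0.2813.

0.281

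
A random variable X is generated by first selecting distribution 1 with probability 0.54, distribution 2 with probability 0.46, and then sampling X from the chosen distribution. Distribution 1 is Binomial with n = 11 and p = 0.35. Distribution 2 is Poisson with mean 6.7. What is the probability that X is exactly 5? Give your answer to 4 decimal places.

Conditional on each component, P(X = 5): 1: 0.183005; 2: 0.13849.
By total probability, P(X = 5) = 0.54·0.183005 + 0.46·0.13849 = 0.162528.

0.1625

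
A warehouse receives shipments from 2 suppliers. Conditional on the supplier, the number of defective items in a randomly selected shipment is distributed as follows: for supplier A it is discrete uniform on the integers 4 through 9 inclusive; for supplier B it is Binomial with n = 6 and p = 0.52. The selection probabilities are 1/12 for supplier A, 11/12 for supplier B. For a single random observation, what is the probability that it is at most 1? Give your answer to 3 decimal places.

Conditional on each supplier, P(X ≤ 1): A: 0; B: 0.0917294.
By total probability, P(X ≤ 1) = 0.0833333·0 + 0.916667·0.0917294 = 0.0840853.

0.084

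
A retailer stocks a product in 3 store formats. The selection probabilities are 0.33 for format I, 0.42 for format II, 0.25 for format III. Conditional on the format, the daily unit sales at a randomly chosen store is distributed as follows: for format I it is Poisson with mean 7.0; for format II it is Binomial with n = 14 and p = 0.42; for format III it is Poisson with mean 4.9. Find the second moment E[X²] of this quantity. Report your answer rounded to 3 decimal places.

For each component E[X²] = Var + (mean)², giving I: 56; II: 37.9848; III: 28.91.
Overall E[X²] = 0.33·56 + 0.42·37.9848 + 0.25·28.91 = 41.6611.

41.661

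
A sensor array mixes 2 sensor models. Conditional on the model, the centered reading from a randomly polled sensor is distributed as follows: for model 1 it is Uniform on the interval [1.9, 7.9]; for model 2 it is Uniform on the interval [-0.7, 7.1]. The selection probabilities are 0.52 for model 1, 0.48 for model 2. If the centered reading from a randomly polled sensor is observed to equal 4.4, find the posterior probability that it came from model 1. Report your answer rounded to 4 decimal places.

0.5848

Likelihoods f(4.4 | ·): 1: 0.166667; 2: 0.128205.
Posterior ∝ prior × likelihood. Numerator for 1: 0.52·0.166667 = 0.0866667.
Normalizing constant: 0.52·0.166667 + 0.48·0.128205 = 0.148205.
P(1 | observation) = 0.0866667 / 0.148205 = 0.584775.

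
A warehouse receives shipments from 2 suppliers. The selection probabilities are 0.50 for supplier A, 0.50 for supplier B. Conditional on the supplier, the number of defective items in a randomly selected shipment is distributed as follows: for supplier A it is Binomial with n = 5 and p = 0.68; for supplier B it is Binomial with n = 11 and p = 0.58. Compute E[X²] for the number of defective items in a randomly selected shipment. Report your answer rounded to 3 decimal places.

28.016

For each component E[X²] = Var + (mean)², giving A: 12.648; B: 43.384.
Overall E[X²] = 0.5·12.648 + 0.5·43.384 = 28.016.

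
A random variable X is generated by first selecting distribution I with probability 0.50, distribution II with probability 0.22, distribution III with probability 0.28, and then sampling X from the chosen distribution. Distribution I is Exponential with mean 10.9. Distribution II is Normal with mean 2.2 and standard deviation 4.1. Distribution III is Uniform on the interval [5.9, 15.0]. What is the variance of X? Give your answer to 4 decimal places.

77.5823

Per component, I: μ=10.9, E[X²]=237.62; II: μ=2.2, E[X²]=21.65; III: μ=10.45, E[X²]=116.103.
E[X] = 0.5·10.9 + 0.22·2.2 + 0.28·10.45 = 8.86.
E[X²] = 0.5·237.62 + 0.22·21.65 + 0.28·116.103 = 156.082.
Var(X) = E[X²] − (E[X])² = 156.082 − 78.4996 = 77.5823.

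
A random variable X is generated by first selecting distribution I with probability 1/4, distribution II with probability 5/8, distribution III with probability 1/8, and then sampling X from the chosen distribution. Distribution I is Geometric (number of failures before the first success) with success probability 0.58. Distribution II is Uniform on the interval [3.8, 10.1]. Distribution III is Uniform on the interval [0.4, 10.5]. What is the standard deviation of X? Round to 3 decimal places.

Per component, I: μ=0.724138, E[X²]=1.77289; II: μ=6.95, E[X²]=51.61; III: μ=5.45, E[X²]=38.2033.
E[X] = 0.25·0.724138 + 0.625·6.95 + 0.125·5.45 = 5.20603.
E[X²] = 0.25·1.77289 + 0.625·51.61 + 0.125·38.2033 = 37.4749.
Var(X) = E[X²] − (E[X])² = 37.4749 − 27.1028 = 10.3721.
SD(X) = √10.3721 = 3.22057.

3.221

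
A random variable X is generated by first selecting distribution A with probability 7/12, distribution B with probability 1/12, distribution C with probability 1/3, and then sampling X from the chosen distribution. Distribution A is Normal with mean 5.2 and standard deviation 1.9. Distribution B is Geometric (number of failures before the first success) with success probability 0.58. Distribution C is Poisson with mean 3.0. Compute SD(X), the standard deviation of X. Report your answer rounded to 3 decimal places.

2.295

Per component, A: μ=5.2, E[X²]=30.65; B: μ=0.724138, E[X²]=1.77289; C: μ=3, E[X²]=12.
E[X] = 0.583333·5.2 + 0.0833333·0.724138 + 0.333333·3 = 4.09368.
E[X²] = 0.583333·30.65 + 0.0833333·1.77289 + 0.333333·12 = 22.0269.
Var(X) = E[X²] − (E[X])² = 22.0269 − 16.7582 = 5.26871.
SD(X) = √5.26871 = 2.29537.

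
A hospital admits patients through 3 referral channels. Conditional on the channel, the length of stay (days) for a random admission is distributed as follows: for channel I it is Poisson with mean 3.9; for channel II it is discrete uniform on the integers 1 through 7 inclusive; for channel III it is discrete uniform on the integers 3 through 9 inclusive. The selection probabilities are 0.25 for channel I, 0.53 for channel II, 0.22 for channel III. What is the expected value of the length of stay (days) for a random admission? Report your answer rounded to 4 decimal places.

4.4150

Component means — I: 3.9; II: 4; III: 6.
E[X] = 0.25·3.9 + 0.53·4 + 0.22·6 = 4.415.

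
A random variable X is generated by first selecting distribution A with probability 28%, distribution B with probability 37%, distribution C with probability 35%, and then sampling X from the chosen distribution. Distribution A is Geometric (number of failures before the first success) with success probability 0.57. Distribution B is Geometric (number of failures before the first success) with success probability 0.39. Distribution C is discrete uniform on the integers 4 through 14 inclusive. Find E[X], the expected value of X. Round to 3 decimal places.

Component means — A: 0.754386; B: 1.5641; C: 9.
E[X] = 0.28·0.754386 + 0.37·1.5641 + 0.35·9 = 3.93995.

3.940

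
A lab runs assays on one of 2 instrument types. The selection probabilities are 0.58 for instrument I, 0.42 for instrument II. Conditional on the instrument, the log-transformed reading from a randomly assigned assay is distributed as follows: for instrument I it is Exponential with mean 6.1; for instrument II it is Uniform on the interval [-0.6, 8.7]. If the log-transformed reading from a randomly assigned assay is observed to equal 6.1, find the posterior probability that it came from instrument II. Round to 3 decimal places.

Likelihoods f(6.1 | ·): I: 0.0603081; II: 0.107527.
Posterior ∝ prior × likelihood. Numerator for II: 0.42·0.107527 = 0.0451613.
Normalizing constant: 0.58·0.0603081 + 0.42·0.107527 = 0.08014.
P(II | observation) = 0.0451613 / 0.08014 = 0.56353.

0.564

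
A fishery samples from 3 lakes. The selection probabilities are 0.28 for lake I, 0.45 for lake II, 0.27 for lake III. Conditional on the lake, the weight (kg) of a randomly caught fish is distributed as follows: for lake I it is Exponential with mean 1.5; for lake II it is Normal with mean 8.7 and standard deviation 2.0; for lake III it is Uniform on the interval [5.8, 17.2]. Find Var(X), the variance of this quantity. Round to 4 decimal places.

20.3985

Per component, I: μ=1.5, E[X²]=4.5; II: μ=8.7, E[X²]=79.69; III: μ=11.5, E[X²]=143.08.
E[X] = 0.28·1.5 + 0.45·8.7 + 0.27·11.5 = 7.44.
E[X²] = 0.28·4.5 + 0.45·79.69 + 0.27·143.08 = 75.7521.
Var(X) = E[X²] − (E[X])² = 75.7521 − 55.3536 = 20.3985.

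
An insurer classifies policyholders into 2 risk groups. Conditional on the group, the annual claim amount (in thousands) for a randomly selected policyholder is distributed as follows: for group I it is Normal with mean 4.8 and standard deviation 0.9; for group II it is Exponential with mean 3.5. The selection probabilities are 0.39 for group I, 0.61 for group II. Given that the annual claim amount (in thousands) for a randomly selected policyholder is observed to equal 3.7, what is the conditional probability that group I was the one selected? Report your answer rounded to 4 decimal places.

Likelihoods f(3.7 | ·): I: 0.210033; II: 0.0992706.
Posterior ∝ prior × likelihood. Numerator for I: 0.39·0.210033 = 0.0819128.
Normalizing constant: 0.39·0.210033 + 0.61·0.0992706 = 0.142468.
P(I | observation) = 0.0819128 / 0.142468 = 0.574956.

0.5750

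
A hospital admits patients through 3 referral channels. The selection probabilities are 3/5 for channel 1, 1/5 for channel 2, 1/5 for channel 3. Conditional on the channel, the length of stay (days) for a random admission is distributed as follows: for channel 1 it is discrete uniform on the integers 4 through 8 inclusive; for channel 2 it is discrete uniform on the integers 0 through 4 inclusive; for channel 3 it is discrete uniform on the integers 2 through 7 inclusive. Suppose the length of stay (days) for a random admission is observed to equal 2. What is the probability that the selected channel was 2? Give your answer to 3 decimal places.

Likelihoods P(X=2 | ·): 1: 0; 2: 0.2; 3: 0.166667.
Posterior ∝ prior × likelihood. Numerator for 2: 0.2·0.2 = 0.04.
Normalizing constant: 0.6·0 + 0.2·0.2 + 0.2·0.166667 = 0.0733333.
P(2 | observation) = 0.04 / 0.0733333 = 0.545455.

0.545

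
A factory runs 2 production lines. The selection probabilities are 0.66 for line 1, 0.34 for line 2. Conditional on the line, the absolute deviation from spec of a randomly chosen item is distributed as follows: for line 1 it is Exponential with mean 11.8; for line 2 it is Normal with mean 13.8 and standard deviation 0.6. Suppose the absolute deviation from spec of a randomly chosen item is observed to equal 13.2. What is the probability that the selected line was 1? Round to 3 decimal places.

Likelihoods f(13.2 | ·): 1: 0.0276883; 2: 0.403285.
Posterior ∝ prior × likelihood. Numerator for 1: 0.66·0.0276883 = 0.0182743.
Normalizing constant: 0.66·0.0276883 + 0.34·0.403285 = 0.155391.
P(1 | observation) = 0.0182743 / 0.155391 = 0.117602.

0.118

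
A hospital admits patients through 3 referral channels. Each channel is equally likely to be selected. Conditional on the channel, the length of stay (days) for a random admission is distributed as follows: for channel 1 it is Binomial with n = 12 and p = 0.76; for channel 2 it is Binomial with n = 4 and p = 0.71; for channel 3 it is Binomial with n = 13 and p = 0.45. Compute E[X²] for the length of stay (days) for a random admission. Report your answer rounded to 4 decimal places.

43.8975

For each component E[X²] = Var + (mean)², giving 1: 85.3632; 2: 8.8892; 3: 37.44.
Overall E[X²] = 0.333333·85.3632 + 0.333333·8.8892 + 0.333333·37.44 = 43.8975.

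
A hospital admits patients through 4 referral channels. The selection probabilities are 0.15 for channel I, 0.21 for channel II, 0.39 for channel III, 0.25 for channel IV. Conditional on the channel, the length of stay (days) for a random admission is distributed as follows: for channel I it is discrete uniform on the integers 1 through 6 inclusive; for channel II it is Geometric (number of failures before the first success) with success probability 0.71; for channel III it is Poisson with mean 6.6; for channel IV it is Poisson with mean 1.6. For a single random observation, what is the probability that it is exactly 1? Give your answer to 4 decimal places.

Conditional on each channel, P(X = 1): I: 0.166667; II: 0.2059; III: 0.00897843; IV: 0.323034.
By total probability, P(X = 1) = 0.15·0.166667 + 0.21·0.2059 + 0.39·0.00897843 + 0.25·0.323034 = 0.152499.

0.1525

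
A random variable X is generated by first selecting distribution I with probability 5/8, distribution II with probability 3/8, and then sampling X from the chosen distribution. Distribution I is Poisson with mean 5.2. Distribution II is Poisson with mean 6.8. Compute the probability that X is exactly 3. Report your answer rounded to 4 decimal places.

Conditional on each component, P(X = 3): I: 0.129279; II: 0.0583678.
By total probability, P(X = 3) = 0.625·0.129279 + 0.375·0.0583678 = 0.102687.

0.1027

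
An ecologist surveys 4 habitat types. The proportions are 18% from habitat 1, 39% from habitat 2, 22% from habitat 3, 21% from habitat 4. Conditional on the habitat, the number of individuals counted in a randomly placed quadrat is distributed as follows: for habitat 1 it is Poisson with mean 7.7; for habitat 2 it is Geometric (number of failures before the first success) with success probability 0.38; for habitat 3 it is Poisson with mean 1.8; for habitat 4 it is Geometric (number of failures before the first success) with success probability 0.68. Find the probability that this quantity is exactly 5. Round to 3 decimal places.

Conditional on each habitat, P(X = 5): 1: 0.102142; 2: 0.034813; 3: 0.0260286; 4: 0.0022817.
By total probability, P(X = 5) = 0.18·0.102142 + 0.39·0.034813 + 0.22·0.0260286 + 0.21·0.0022817 = 0.0381681.

0.038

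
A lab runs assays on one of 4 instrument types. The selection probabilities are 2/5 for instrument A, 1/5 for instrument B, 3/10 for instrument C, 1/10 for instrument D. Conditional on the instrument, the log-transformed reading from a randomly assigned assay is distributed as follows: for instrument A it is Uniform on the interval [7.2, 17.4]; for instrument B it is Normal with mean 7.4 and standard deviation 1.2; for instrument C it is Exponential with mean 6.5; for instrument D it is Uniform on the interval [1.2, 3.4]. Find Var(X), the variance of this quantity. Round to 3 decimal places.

27.527

Per component, A: μ=12.3, E[X²]=159.96; B: μ=7.4, E[X²]=56.2; C: μ=6.5, E[X²]=84.5; D: μ=2.3, E[X²]=5.69333.
E[X] = 0.4·12.3 + 0.2·7.4 + 0.3·6.5 + 0.1·2.3 = 8.58.
E[X²] = 0.4·159.96 + 0.2·56.2 + 0.3·84.5 + 0.1·5.69333 = 101.143.
Var(X) = E[X²] − (E[X])² = 101.143 − 73.6164 = 27.5269.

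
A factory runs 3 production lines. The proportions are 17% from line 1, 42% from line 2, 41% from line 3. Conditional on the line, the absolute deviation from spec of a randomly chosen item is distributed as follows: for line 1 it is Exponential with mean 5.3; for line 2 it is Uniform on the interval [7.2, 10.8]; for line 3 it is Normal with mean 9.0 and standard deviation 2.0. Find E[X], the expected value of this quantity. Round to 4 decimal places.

Component means — 1: 5.3; 2: 9; 3: 9.
E[X] = 0.17·5.3 + 0.42·9 + 0.41·9 = 8.371.

8.3710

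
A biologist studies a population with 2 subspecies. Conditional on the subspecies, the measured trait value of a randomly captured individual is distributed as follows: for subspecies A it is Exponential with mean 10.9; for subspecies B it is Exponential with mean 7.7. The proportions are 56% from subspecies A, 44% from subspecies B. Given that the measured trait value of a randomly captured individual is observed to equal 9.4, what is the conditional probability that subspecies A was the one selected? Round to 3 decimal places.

0.563

Likelihoods f(9.4 | ·): A: 0.0387297; B: 0.0383117.
Posterior ∝ prior × likelihood. Numerator for A: 0.56·0.0387297 = 0.0216886.
Normalizing constant: 0.56·0.0387297 + 0.44·0.0383117 = 0.0385458.
P(A | observation) = 0.0216886 / 0.0385458 = 0.562672.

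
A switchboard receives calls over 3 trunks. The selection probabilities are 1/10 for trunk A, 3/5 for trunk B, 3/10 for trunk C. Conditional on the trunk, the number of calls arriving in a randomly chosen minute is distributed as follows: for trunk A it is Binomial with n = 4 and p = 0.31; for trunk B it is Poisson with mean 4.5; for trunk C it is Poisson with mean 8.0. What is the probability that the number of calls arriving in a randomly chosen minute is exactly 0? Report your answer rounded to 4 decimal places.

0.0294

Conditional on each trunk, P(X = 0): A: 0.226671; B: 0.011109; C: 0.000335463.
By total probability, P(X = 0) = 0.1·0.226671 + 0.6·0.011109 + 0.3·0.000335463 = 0.0294332.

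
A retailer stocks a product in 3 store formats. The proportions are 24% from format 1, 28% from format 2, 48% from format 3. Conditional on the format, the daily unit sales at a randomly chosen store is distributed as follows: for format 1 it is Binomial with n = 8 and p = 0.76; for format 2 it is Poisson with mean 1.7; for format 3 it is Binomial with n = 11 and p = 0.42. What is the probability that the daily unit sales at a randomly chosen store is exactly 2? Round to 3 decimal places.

Conditional on each format, P(X = 2): 1: 0.00309067; 2: 0.263978; 3: 0.0720631.
By total probability, P(X = 2) = 0.24·0.00309067 + 0.28·0.263978 + 0.48·0.0720631 = 0.109246.

0.109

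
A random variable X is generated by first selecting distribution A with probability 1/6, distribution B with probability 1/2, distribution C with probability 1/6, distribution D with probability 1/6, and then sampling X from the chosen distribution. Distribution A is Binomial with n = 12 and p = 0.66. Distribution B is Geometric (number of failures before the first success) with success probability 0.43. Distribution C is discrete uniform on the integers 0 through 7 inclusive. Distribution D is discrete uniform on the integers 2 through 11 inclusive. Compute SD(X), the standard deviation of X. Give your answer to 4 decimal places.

3.3672

Per component, A: μ=7.92, E[X²]=65.4192; B: μ=1.32558, E[X²]=4.83991; C: μ=3.5, E[X²]=17.5; D: μ=6.5, E[X²]=50.5.
E[X] = 0.166667·7.92 + 0.5·1.32558 + 0.166667·3.5 + 0.166667·6.5 = 3.64946.
E[X²] = 0.166667·65.4192 + 0.5·4.83991 + 0.166667·17.5 + 0.166667·50.5 = 24.6565.
Var(X) = E[X²] − (E[X])² = 24.6565 − 13.3185 = 11.338.
SD(X) = √11.338 = 3.36719.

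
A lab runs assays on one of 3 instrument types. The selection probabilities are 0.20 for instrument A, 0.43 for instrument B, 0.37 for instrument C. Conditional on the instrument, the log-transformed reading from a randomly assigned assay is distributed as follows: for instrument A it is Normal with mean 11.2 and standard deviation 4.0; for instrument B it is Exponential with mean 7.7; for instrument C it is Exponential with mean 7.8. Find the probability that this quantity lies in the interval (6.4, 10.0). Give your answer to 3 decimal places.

0.184

Conditional on each instrument, P(6.4 < X < 10.0): A: 0.267019; B: 0.162654; C: 0.162738.
By total probability, P(6.4 < X < 10.0) = 0.2·0.267019 + 0.43·0.162654 + 0.37·0.162738 = 0.183558.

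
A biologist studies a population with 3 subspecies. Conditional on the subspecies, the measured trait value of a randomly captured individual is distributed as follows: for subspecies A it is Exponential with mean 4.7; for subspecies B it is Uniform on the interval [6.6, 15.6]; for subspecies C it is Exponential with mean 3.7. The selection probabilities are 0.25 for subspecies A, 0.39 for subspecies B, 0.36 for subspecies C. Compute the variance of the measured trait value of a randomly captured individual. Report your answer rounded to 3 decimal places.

Per component, A: μ=4.7, E[X²]=44.18; B: μ=11.1, E[X²]=129.96; C: μ=3.7, E[X²]=27.38.
E[X] = 0.25·4.7 + 0.39·11.1 + 0.36·3.7 = 6.836.
E[X²] = 0.25·44.18 + 0.39·129.96 + 0.36·27.38 = 71.5862.
Var(X) = E[X²] − (E[X])² = 71.5862 − 46.7309 = 24.8553.

24.855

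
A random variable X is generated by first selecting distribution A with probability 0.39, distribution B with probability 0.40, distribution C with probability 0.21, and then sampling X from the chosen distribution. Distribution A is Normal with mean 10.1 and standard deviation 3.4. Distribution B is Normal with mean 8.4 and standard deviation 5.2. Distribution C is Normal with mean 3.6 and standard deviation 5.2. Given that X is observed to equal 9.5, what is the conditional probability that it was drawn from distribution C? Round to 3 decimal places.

0.101

Likelihoods f(9.5 | ·): A: 0.115523; B: 0.0750222; C: 0.0403053.
Posterior ∝ prior × likelihood. Numerator for C: 0.21·0.0403053 = 0.00846411.
Normalizing constant: 0.39·0.115523 + 0.4·0.0750222 + 0.21·0.0403053 = 0.083527.
P(C | observation) = 0.00846411 / 0.083527 = 0.101334.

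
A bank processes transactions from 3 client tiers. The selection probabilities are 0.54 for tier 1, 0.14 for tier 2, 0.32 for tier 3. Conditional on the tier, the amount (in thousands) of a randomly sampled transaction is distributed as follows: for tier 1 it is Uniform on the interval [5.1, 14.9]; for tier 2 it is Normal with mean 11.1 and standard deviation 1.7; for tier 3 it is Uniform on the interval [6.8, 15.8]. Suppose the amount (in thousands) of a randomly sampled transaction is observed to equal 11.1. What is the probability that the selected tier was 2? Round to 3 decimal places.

0.266

Likelihoods f(11.1 | ·): 1: 0.102041; 2: 0.234672; 3: 0.111111.
Posterior ∝ prior × likelihood. Numerator for 2: 0.14·0.234672 = 0.0328541.
Normalizing constant: 0.54·0.102041 + 0.14·0.234672 + 0.32·0.111111 = 0.123512.
P(2 | observation) = 0.0328541 / 0.123512 = 0.266.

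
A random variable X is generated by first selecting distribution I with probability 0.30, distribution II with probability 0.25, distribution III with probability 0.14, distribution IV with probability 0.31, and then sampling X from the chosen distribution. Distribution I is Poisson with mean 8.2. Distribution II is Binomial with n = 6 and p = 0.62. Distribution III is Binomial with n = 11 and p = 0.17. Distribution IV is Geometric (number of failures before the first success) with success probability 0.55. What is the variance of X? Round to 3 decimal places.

Per component, I: μ=8.2, E[X²]=75.44; II: μ=3.72, E[X²]=15.252; III: μ=1.87, E[X²]=5.049; IV: μ=0.818182, E[X²]=2.15702.
E[X] = 0.3·8.2 + 0.25·3.72 + 0.14·1.87 + 0.31·0.818182 = 3.90544.
E[X²] = 0.3·75.44 + 0.25·15.252 + 0.14·5.049 + 0.31·2.15702 = 27.8205.
Var(X) = E[X²] − (E[X])² = 27.8205 − 15.2524 = 12.5681.

12.568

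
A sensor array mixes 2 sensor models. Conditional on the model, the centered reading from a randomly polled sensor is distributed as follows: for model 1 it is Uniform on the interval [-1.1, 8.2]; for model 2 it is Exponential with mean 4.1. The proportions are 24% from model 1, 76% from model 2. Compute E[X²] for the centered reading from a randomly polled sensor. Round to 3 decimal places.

For each component E[X²] = Var + (mean)², giving 1: 19.81; 2: 33.62.
Overall E[X²] = 0.24·19.81 + 0.76·33.62 = 30.3056.

30.306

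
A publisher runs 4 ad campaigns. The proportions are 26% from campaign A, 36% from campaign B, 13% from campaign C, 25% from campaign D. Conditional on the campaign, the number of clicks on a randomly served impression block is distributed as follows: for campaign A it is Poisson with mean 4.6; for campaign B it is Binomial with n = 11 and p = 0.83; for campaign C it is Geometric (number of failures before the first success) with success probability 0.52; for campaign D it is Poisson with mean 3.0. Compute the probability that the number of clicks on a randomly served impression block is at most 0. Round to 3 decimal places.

Conditional on each campaign, P(X ≤ 0): A: 0.0100518; B: 3.42719e-09; C: 0.52; D: 0.0497871.
By total probability, P(X ≤ 0) = 0.26·0.0100518 + 0.36·3.42719e-09 + 0.13·0.52 + 0.25·0.0497871 = 0.0826602.

0.083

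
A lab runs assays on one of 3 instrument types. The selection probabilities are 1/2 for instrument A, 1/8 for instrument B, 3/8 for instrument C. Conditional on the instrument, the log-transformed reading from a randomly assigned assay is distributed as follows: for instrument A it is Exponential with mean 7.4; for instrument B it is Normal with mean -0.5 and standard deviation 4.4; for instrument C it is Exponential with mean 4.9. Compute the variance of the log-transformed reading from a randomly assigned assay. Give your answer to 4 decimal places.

45.2431

Per component, A: μ=7.4, E[X²]=109.52; B: μ=-0.5, E[X²]=19.61; C: μ=4.9, E[X²]=48.02.
E[X] = 0.5·7.4 + 0.125·-0.5 + 0.375·4.9 = 5.475.
E[X²] = 0.5·109.52 + 0.125·19.61 + 0.375·48.02 = 75.2188.
Var(X) = E[X²] − (E[X])² = 75.2188 − 29.9756 = 45.2431.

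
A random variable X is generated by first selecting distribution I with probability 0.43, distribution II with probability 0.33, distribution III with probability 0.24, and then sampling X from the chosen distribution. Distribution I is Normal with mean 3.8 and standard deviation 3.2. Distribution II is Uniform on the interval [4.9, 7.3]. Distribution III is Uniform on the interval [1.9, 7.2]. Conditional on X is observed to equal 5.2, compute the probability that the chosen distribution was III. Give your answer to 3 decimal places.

0.196

Likelihoods f(5.2 | ·): I: 0.113291; II: 0.416667; III: 0.188679.
Posterior ∝ prior × likelihood. Numerator for III: 0.24·0.188679 = 0.045283.
Normalizing constant: 0.43·0.113291 + 0.33·0.416667 + 0.24·0.188679 = 0.231498.
P(III | observation) = 0.045283 / 0.231498 = 0.195608.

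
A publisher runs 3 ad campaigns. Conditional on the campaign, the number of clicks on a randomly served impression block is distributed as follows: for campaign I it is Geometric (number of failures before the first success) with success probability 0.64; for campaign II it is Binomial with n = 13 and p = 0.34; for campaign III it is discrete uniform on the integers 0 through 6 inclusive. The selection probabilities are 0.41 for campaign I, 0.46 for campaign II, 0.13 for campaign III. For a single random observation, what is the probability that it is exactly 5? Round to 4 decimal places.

Conditional on each campaign, P(X = 5): I: 0.00386984; II: 0.210535; III: 0.142857.
By total probability, P(X = 5) = 0.41·0.00386984 + 0.46·0.210535 + 0.13·0.142857 = 0.117004.

0.1170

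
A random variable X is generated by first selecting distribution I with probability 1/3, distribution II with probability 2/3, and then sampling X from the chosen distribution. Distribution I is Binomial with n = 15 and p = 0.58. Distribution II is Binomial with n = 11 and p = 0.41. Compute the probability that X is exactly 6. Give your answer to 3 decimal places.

Conditional on each component, P(X = 6): I: 0.0774846; II: 0.156894.
By total probability, P(X = 6) = 0.333333·0.0774846 + 0.666667·0.156894 = 0.130424.

0.130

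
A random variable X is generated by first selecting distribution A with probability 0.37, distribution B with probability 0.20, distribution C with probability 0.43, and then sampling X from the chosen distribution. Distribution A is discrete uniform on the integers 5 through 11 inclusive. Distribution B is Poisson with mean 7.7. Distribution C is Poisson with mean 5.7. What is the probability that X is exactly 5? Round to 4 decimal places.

0.1454

Conditional on each component, P(X = 5): A: 0.142857; B: 0.102142; C: 0.16777.
By total probability, P(X = 5) = 0.37·0.142857 + 0.2·0.102142 + 0.43·0.16777 = 0.145427.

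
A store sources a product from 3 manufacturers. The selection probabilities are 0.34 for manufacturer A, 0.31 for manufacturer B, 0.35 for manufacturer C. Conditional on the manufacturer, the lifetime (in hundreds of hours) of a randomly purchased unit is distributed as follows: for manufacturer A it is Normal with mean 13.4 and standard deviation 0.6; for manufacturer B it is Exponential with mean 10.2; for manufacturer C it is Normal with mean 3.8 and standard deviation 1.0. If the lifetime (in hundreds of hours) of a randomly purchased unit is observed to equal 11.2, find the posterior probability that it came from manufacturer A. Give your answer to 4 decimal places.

0.0261

Likelihoods f(11.2 | ·): A: 0.000800451; B: 0.0326985; C: 5.12775e-13.
Posterior ∝ prior × likelihood. Numerator for A: 0.34·0.000800451 = 0.000272153.
Normalizing constant: 0.34·0.000800451 + 0.31·0.0326985 + 0.35·5.12775e-13 = 0.0104087.
P(A | observation) = 0.000272153 / 0.0104087 = 0.0261468.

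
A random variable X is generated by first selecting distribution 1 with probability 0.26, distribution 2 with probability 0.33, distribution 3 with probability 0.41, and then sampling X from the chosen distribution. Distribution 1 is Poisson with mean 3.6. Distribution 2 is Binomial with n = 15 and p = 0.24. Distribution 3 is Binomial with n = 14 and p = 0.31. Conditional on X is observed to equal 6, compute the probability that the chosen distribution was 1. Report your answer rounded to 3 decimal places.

Likelihoods P(X=6 | ·): 1: 0.0826081; 2: 0.0809084; 3: 0.136936.
Posterior ∝ prior × likelihood. Numerator for 1: 0.26·0.0826081 = 0.0214781.
Normalizing constant: 0.26·0.0826081 + 0.33·0.0809084 + 0.41·0.136936 = 0.104322.
P(1 | observation) = 0.0214781 / 0.104322 = 0.205883.

0.206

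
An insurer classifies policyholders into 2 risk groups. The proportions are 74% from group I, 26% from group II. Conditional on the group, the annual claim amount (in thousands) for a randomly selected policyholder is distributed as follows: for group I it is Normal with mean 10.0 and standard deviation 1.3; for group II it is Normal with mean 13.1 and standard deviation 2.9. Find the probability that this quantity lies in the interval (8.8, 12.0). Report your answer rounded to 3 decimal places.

0.636

Conditional on each group, P(8.8 < X < 12.0): I: 0.760049; II: 0.283159.
By total probability, P(8.8 < X < 12.0) = 0.74·0.760049 + 0.26·0.283159 = 0.636057.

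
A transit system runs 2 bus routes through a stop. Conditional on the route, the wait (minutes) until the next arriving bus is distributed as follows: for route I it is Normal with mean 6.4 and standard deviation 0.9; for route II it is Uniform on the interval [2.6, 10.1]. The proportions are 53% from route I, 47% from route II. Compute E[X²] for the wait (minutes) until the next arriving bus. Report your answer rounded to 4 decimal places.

43.2928

For each component E[X²] = Var + (mean)², giving I: 41.77; II: 45.01.
Overall E[X²] = 0.53·41.77 + 0.47·45.01 = 43.2928.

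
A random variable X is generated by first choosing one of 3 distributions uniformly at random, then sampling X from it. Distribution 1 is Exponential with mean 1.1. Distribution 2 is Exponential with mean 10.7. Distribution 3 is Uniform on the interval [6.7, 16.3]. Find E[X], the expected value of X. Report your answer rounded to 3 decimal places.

Component means — 1: 1.1; 2: 10.7; 3: 11.5.
E[X] = 0.333333·1.1 + 0.333333·10.7 + 0.333333·11.5 = 7.76667.

7.767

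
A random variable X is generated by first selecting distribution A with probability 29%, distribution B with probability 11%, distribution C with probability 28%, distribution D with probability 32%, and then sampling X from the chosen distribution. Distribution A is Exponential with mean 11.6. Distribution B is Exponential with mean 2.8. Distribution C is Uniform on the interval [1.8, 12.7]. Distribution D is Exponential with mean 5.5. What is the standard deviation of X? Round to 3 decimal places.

7.806

Per component, A: μ=11.6, E[X²]=269.12; B: μ=2.8, E[X²]=15.68; C: μ=7.25, E[X²]=62.4633; D: μ=5.5, E[X²]=60.5.
E[X] = 0.29·11.6 + 0.11·2.8 + 0.28·7.25 + 0.32·5.5 = 7.462.
E[X²] = 0.29·269.12 + 0.11·15.68 + 0.28·62.4633 + 0.32·60.5 = 116.619.
Var(X) = E[X²] − (E[X])² = 116.619 − 55.6814 = 60.9379.
SD(X) = √60.9379 = 7.80627.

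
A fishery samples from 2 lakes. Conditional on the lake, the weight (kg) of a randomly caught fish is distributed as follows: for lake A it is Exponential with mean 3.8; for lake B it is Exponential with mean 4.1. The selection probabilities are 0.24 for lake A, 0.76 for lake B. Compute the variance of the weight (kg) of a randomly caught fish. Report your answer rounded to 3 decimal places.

16.258

Per component, A: μ=3.8, E[X²]=28.88; B: μ=4.1, E[X²]=33.62.
E[X] = 0.24·3.8 + 0.76·4.1 = 4.028.
E[X²] = 0.24·28.88 + 0.76·33.62 = 32.4824.
Var(X) = E[X²] − (E[X])² = 32.4824 − 16.2248 = 16.2576.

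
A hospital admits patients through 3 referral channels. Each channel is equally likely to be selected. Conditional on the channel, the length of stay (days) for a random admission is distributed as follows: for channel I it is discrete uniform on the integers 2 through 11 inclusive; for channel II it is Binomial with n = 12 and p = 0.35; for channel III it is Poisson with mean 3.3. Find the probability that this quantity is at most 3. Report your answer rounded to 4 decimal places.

Conditional on each channel, P(X ≤ 3): I: 0.2; II: 0.346653; III: 0.580338.
By total probability, P(X ≤ 3) = 0.333333·0.2 + 0.333333·0.346653 + 0.333333·0.580338 = 0.375664.

0.3757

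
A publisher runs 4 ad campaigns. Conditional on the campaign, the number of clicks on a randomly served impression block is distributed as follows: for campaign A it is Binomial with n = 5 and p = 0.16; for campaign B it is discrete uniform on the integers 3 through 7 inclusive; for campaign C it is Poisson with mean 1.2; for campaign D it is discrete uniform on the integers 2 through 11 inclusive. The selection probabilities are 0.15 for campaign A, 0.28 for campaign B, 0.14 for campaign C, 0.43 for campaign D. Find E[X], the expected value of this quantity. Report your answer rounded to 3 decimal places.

Component means — A: 0.8; B: 5; C: 1.2; D: 6.5.
E[X] = 0.15·0.8 + 0.28·5 + 0.14·1.2 + 0.43·6.5 = 4.483.

4.483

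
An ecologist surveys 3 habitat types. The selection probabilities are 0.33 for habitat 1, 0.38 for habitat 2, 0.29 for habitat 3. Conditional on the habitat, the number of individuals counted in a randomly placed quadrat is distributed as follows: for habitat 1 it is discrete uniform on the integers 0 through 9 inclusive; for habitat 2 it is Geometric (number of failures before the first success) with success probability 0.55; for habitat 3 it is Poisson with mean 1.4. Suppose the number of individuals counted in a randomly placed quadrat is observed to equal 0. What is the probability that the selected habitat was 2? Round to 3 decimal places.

0.667

Likelihoods P(X=0 | ·): 1: 0.1; 2: 0.55; 3: 0.246597.
Posterior ∝ prior × likelihood. Numerator for 2: 0.38·0.55 = 0.209.
Normalizing constant: 0.33·0.1 + 0.38·0.55 + 0.29·0.246597 = 0.313513.
P(2 | observation) = 0.209 / 0.313513 = 0.666639.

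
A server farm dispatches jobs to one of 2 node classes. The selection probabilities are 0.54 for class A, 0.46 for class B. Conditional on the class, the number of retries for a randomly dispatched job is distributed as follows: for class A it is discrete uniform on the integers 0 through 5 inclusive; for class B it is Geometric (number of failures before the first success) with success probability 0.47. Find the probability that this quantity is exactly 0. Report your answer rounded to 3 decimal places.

0.306

Conditional on each class, P(X = 0): A: 0.166667; B: 0.47.
By total probability, P(X = 0) = 0.54·0.166667 + 0.46·0.47 = 0.3062.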